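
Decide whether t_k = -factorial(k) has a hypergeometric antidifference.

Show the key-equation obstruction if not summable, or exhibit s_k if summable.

No — key equation has no polynomial f.

Step 1: r(k) = k + 1.
A = k + 1, B = 1, C = 1.
Need (k + 1)·f(k+1) − (1)·f(k) = 1.
Bound: deg f ≤ -1.
Bound -1 < 0, so the key equation has no polynomial solution.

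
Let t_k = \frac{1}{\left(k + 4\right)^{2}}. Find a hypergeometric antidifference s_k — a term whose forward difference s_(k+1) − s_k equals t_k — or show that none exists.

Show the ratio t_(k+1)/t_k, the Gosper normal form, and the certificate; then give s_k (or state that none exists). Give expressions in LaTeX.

none — t_k is not Gosper-summable

t_(k+1)/t_k = (k + 4)**2/(k + 5)**2.
Gosper form: A/B · C(k+1)/C(k) with A=k**2 + 8*k + 16, B=k**2 + 10*k + 25, C=1.
Key eq: (k**2 + 8*k + 16)·f(k+1) = (k**2 + 8*k + 16)·f(k) + (1).
deg f ≤ 0 (via 2,2,0).
Write f(k) = c0. Then LHS − RHS = -1, requiring -1 = 0: contradictory. No certificate.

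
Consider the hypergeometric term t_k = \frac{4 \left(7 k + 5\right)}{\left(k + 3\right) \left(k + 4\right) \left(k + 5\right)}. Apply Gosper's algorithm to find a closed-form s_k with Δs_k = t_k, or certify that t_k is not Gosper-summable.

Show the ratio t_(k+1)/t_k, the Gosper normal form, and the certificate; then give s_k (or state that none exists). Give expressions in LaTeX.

Step 1: r(k) = (k + 3)*(7*k + 12)/((k + 6)*(7*k + 5)).
A = k + 3, B = k + 6, C = k + 5/7.
Need (k + 3)·f(k+1) − (k + 5)·f(k) = k + 5/7.
Bound: deg f ≤ 2.
Solving with deg f ≤ 2: f(k) = k*(13*k + 7)/84.
R(k) = B(k−1)·f(k)/C(k) = k*(k + 5)*(13*k + 7)/(12*(7*k + 5)); s_k = R·t_k = k*(13*k + 7)/(3*(k + 3)*(k + 4)).
Verify: 4*(7*k + 5)/(k**3 + 12*k**2 + 47*k + 60) matches t_k.

s_k = \frac{k \left(13 k + 7\right)}{3 \left(k + 3\right) \left(k + 4\right)}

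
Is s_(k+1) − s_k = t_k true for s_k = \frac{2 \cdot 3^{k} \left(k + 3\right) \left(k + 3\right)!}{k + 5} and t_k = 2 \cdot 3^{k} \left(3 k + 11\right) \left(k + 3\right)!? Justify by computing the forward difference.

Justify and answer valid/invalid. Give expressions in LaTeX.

s_(k+1) = 6*3**k*(k + 4)*factorial(k + 4)/(k + 6)
s_(k+1) − s_k = 2*3**k*(3*k**3 + 38*k**2 + 159*k + 222)*factorial(k + 3)/((k + 5)*(k + 6))
(s_(k+1) − s_k) − t_k = -4*3**k*(3*k**2 + 26*k + 54)*factorial(k + 3)/((k + 5)*(k + 6))

Invalid: residual - \frac{4 \cdot 3^{k} \left(3 k^{2} + 26 k + 54\right) \left(k + 3\right)!}{\left(k + 5\right) \left(k + 6\right)} ≠ 0.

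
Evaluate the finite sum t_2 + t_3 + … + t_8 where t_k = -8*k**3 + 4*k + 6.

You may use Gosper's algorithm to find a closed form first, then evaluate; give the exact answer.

Σ = -10178

t_(k+1)/t_k = (2*k - 4*(k + 1)**3 + 5)/(-4*k**3 + 2*k + 3).
Normal form (A,B,C) = (1, 1, k**3 - k/2 - 3/4).
Solve (1)·f(k+1) − (1)·f(k) = k**3 - k/2 - 3/4.
deg f ≤ 4 (via 0,0,3).
Coefficient equations give f(k) = k*(k**3 - 2*k**2 - 2)/4.
Get s_k = R·t_k = 2*k*(-k**3 + 2*k**2 + 2) with R(k) = B(k−1)f(k)/C(k) = k*(k**3 - 2*k**2 - 2)/(4*k**3 - 2*k - 3).
Δs = -8*k**3 + 4*k + 6, as required.
Sum = s_(9) − s_(2); s_(9) = -10170, s_(2) = 8 ⇒ -10178.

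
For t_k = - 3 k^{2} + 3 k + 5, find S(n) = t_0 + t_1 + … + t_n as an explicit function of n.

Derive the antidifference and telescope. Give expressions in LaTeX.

S(n) = - n^{3} + 6 n + 5

r(k) = (3*k**2 + 3*k - 5)/(3*k**2 - 3*k - 5) after simplifying.
Normal form (A,B,C) = (1, 1, k**2 - k - 5/3).
Set up (1)·f(k+1) − (1)·f(k) − (k**2 - k - 5/3) = 0.
deg f ≤ 3 (via 0,0,2).
A polynomial solution: f(k) = k*(k**2 - 3*k - 3)/3.
R(k) = B(k−1)·f(k)/C(k) = k*(k**2 - 3*k - 3)/(3*k**2 - 3*k - 5); s_k = R·t_k = k*(-k**2 + 3*k + 3).
s_(k+1) − s_k = -3*k**2 + 3*k + 5 = t_k.
s_(n+1) = -n**3 + 6*n + 5 and s_(0) = 0, so S(n) = -n**3 + 6*n + 5.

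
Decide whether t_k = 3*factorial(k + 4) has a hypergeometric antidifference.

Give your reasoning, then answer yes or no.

No — key equation has no polynomial f.

Compute t_(k+1)/t_k: get k + 5.
A = k + 5, B = 1, C = 1.
f must satisfy (k + 5)·f(k+1) − (1)·f(k) = 1.
From deg A=1, deg B=0, deg C=0: d=-1.
Bound -1 < 0, so the key equation has no polynomial solution.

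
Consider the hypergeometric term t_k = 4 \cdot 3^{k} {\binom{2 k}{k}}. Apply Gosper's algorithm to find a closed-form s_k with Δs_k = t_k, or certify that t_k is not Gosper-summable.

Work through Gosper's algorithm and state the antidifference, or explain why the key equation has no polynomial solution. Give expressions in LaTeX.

Compute t_(k+1)/t_k: get 6*(2*k + 1)/(k + 1).
Take A(k)=12*k + 6, B(k)=k + 1, C(k)=1.
Key eq: (12*k + 6)·f(k+1) = (k)·f(k) + (1).
deg f ≤ -1 (via 1,1,0).
deg f ≤ -1 is impossible — no certificate.

none (Gosper's algorithm certifies no s_k)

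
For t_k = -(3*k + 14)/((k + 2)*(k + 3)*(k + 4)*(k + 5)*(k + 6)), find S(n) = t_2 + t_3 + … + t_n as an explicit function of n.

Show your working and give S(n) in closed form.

S(n) = (-n**3 - 13*n**2 - 54*n + 68)/(140*(n**3 + 13*n**2 + 54*n + 72))

Compute t_(k+1)/t_k: get (k + 2)*(3*k + 17)/((k + 7)*(3*k + 14)).
Factor: A=k + 2; B=k + 7; C=k + 14/3.
Solve (k + 2)·f(k+1) − (k + 6)·f(k) = k + 14/3.
d = 4 from the (1,1,1) case.
Solve for f: f(k) = k*(k + 4)*(k**2 + 10*k + 31)/90 (degree 4 ≤ 4).
So s_k = (B(k−1)f/C)·t_k = (k*(k + 4)*(k + 6)*(k**2 + 10*k + 31)/(30*(3*k + 14)))·t_k = k*(-k**2 - 10*k - 31)/(30*(k**3 + 10*k**2 + 31*k + 30)).
Δs = (-3*k - 14)/(k**5 + 20*k**4 + 155*k**3 + 580*k**2 + 1044*k + 720), as required.
Evaluate: s_(n+1) = (-n**3 - 13*n**2 - 54*n - 42)/(30*(n**3 + 13*n**2 + 54*n + 72)); subtract s_(2) = -11/420 ⇒ S(n) = (-n**3 - 13*n**2 - 54*n + 68)/(140*(n**3 + 13*n**2 + 54*n + 72)).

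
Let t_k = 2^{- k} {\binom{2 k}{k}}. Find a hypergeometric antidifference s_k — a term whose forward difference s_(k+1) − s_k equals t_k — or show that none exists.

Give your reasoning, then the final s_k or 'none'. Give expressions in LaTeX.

r(k) = (2*k + 1)/(k + 1) after simplifying.
Normal form (A,B,C) = (2*k + 1, k + 1, 1).
Need (2*k + 1)·f(k+1) − (k)·f(k) = 1.
deg f ≤ -1 (via 1,1,0).
Negative degree bound (-1): no f exists, t_k not Gosper-summable.

none — t_k is not Gosper-summable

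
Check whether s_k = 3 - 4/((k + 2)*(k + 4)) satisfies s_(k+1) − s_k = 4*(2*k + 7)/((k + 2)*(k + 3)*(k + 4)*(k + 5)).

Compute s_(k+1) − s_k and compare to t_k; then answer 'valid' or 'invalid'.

valid (s_(k+1) − s_k reduces to t_k)

s_(k+1) = 3 - 4/((k + 3)*(k + 5))
s_(k+1) − s_k = 4*(2*k + 7)/(k**4 + 14*k**3 + 71*k**2 + 154*k + 120)
(s_(k+1) − s_k) − t_k = 0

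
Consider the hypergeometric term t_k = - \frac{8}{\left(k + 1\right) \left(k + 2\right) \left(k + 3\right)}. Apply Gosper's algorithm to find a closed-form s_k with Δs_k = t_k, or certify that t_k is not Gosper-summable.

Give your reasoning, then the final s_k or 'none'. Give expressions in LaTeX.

s_k = \frac{2 k \left(- k - 3\right)}{\left(k + 1\right) \left(k + 2\right)}

The ratio is (k + 1)/(k + 4).
Factor: A=k + 1; B=k + 4; C=1.
f must satisfy (k + 1)·f(k+1) − (k + 3)·f(k) = 1.
d = 2 from the (1,1,0) case.
Solve for f: f(k) = k*(k + 3)/4 (degree 2 ≤ 2).
R(k) = B(k−1)·f(k)/C(k) = k*(k + 3)**2/4; s_k = R·t_k = 2*k*(-k - 3)/((k + 1)*(k + 2)).
Verify: -8/(k**3 + 6*k**2 + 11*k + 6) matches t_k.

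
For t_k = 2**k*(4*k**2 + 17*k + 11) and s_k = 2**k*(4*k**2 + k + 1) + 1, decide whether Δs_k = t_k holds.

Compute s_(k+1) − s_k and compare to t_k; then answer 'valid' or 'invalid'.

valid (s_(k+1) − s_k reduces to t_k)

s_(k+1) = 2**(k + 1)*(k + 4*(k + 1)**2 + 2) + 1
s_(k+1) − s_k = 2**k*(4*k**2 + 17*k + 11)
(s_(k+1) − s_k) − t_k = 0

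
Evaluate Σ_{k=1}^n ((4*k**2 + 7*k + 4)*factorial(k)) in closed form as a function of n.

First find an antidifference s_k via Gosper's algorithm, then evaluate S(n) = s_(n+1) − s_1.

r(k) = (k + 1)*(7*k + 4*(k + 1)**2 + 11)/(4*k**2 + 7*k + 4) after simplifying.
Factor: A=k + 1; B=1; C=k**2 + 7*k/4 + 1.
Solve (k + 1)·f(k+1) − (1)·f(k) = k**2 + 7*k/4 + 1.
Bound: deg f ≤ 1.
Coefficient equations give f(k) = (4*k + 3)/4.
Certificate R = B(k−1)f/C = (4*k + 3)/(4*k**2 + 7*k + 4) gives s_k = (4*k + 3)*factorial(k).
Δs = (4*k**2 + 7*k + 4)*factorial(k), as required.
Evaluate: s_(n+1) = (4*n + 7)*factorial(n + 1); subtract s_(1) = 7 ⇒ S(n) = 4*n**2*factorial(n) + 11*n*factorial(n) + 7*factorial(n) - 7.

S(n) = 4*n**2*factorial(n) + 11*n*factorial(n) + 7*factorial(n) - 7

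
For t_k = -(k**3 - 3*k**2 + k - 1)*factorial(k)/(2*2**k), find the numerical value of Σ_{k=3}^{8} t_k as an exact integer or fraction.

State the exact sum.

t_(k+1)/t_k = (k + 1)*(k + (k + 1)**3 - 3*(k + 1)**2)/(2*(k**3 - 3*k**2 + k - 1)).
Factor: A=k/2 + 1/2; B=1; C=k**3 - 3*k**2 + k - 1.
Set up (k/2 + 1/2)·f(k+1) − (1)·f(k) − (k**3 - 3*k**2 + k - 1) = 0.
Degrees (1,0,3) ⇒ d ≤ 2.
Coefficient equations give f(k) = 2*(k**2 - 4*k - 2).
Get s_k = R·t_k = (-k**2 + 4*k + 2)*factorial(k)/2**k with R(k) = B(k−1)f(k)/C(k) = 2*(k**2 - 4*k - 2)/(k**3 - 3*k**2 + k - 1).
Δs = -(k**3 - 3*k**2 + k - 1)*factorial(k)/(2*2**k), as required.
Telescoping: Σ = s_(9) − s_(3) = -121905/4 − (15/4) = -30480.

Σ = -30480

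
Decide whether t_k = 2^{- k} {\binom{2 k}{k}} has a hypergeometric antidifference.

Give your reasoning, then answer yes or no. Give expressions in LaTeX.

No — negative degree bound, so no certificate f.

r(k) = (2*k + 1)/(k + 1) after simplifying.
Normal form (A,B,C) = (2*k + 1, k + 1, 1).
Set up (2*k + 1)·f(k+1) − (k)·f(k) − (1) = 0.
d = -1 from the (1,1,0) case.
Negative degree bound (-1): no f exists, t_k not Gosper-summable.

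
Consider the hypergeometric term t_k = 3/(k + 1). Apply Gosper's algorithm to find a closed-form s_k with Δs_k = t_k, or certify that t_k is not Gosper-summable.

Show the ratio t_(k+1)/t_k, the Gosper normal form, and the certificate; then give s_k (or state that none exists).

none (Gosper's algorithm certifies no s_k)

Step 1: r(k) = (k + 1)/(k + 2).
Normal form (A,B,C) = (k + 1, k + 2, 1).
Key eq: (k + 1)·f(k+1) = (k + 1)·f(k) + (1).
From deg A=1, deg B=1, deg C=0: d=0.
Generic f = c0 gives residual -1; -1 = 0 cannot hold, so t_k is not Gosper-summable.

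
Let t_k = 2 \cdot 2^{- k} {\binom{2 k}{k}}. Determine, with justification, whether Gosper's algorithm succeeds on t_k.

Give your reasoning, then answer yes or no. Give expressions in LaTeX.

Compute t_(k+1)/t_k: get (2*k + 1)/(k + 1).
A = 2*k + 1, B = k + 1, C = 1.
Key eq: (2*k + 1)·f(k+1) = (k)·f(k) + (1).
From deg A=1, deg B=1, deg C=0: d=-1.
Negative degree bound (-1): no f exists, t_k not Gosper-summable.

No; the degree bound rules out any f.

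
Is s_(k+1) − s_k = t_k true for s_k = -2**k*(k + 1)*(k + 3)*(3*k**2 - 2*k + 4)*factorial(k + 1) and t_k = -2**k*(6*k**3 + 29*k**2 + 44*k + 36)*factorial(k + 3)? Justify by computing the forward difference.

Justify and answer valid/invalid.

Invalid: residual 2**k*(6*k**4 + 41*k**3 + 99*k**2 + 126*k + 68)*factorial(k + 1) ≠ 0.

s_(k+1) = -2**(k + 1)*(k + 2)*(k + 4)*(3*k**2 + 4*k + 5)*factorial(k + 2)
s_(k+1) − s_k = -2**k*(6*k**5 + 53*k**4 + 184*k**3 + 331*k**2 + 318*k + 148)*factorial(k + 1)
(s_(k+1) − s_k) − t_k = 2**k*(6*k**4 + 41*k**3 + 99*k**2 + 126*k + 68)*factorial(k + 1)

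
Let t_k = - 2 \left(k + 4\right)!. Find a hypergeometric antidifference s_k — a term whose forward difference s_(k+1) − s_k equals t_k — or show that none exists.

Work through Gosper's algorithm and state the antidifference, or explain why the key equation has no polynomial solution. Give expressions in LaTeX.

no hypergeometric antidifference exists

t_(k+1)/t_k = k + 5.
Normal form (A,B,C) = (k + 5, 1, 1).
Need (k + 5)·f(k+1) − (1)·f(k) = 1.
d = -1 from the (1,0,0) case.
deg f ≤ -1 is impossible — no certificate.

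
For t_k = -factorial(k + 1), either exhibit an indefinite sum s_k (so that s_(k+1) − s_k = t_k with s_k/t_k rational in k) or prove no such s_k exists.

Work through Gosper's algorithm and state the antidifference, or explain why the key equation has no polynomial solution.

none (Gosper's algorithm certifies no s_k)

The ratio is k + 2.
A = k + 2, B = 1, C = 1.
Solve (k + 2)·f(k+1) − (1)·f(k) = 1.
From deg A=1, deg B=0, deg C=0: d=-1.
Bound -1 < 0, so the key equation has no polynomial solution.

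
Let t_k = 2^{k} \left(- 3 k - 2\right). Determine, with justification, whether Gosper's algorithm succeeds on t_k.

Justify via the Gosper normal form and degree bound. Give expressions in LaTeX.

Ratio r(k) = 2*(3*k + 5)/(3*k + 2).
Normal form (A,B,C) = (2, 1, k + 2/3).
f must satisfy (2)·f(k+1) − (1)·f(k) = k + 2/3.
From deg A=0, deg B=0, deg C=1: d=1.
Match coefficients ⇒ f(k) = (3*k - 4)/3.
So s_k = (B(k−1)f/C)·t_k = ((3*k - 4)/(3*k + 2))·t_k = 2**k*(4 - 3*k).
Check: Δs_k = 2**k*(-3*k - 2). ✓

Yes. s_k = 2^{k} \left(4 - 3 k\right).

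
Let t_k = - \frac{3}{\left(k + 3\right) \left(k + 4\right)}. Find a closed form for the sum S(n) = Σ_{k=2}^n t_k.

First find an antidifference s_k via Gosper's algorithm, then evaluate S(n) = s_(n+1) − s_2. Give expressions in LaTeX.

S(n) = \frac{3 \left(1 - n\right)}{5 \left(n + 4\right)}

Compute t_(k+1)/t_k: get (k + 3)/(k + 5).
Gosper form: A/B · C(k+1)/C(k) with A=k + 3, B=k + 5, C=1.
Need (k + 3)·f(k+1) − (k + 4)·f(k) = 1.
From deg A=1, deg B=1, deg C=0: d=1.
Match coefficients ⇒ f(k) = k/3.
Get s_k = R·t_k = -k/(k + 3) with R(k) = B(k−1)f(k)/C(k) = k*(k + 4)/3.
Verify: -3/(k**2 + 7*k + 12) matches t_k.
Evaluate: s_(n+1) = (-n - 1)/(n + 4); subtract s_(2) = -2/5 ⇒ S(n) = 3*(1 - n)/(5*(n + 4)).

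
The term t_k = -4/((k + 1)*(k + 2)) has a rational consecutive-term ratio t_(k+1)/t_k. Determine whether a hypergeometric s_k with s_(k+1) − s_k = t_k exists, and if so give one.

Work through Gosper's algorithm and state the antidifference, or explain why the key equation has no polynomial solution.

s_k = -4*k/(k + 1)

The ratio is (k + 1)/(k + 3).
Gosper form: A/B · C(k+1)/C(k) with A=k + 1, B=k + 3, C=1.
Solve (k + 1)·f(k+1) − (k + 2)·f(k) = 1.
d = 1 from the (1,1,0) case.
A polynomial solution: f(k) = k.
Then R = B(k−1)f/C = k*(k + 2), so s_k = R(k)·t_k = -4*k/(k + 1).
Δs = -4/(k**2 + 3*k + 2), as required.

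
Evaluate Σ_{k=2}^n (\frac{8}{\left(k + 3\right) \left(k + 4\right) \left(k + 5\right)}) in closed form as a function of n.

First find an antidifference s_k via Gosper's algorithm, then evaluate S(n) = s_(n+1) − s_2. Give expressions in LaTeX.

Compute t_(k+1)/t_k: get (k + 3)/(k + 6).
Gosper form: A/B · C(k+1)/C(k) with A=k + 3, B=k + 6, C=1.
Need (k + 3)·f(k+1) − (k + 5)·f(k) = 1.
deg f ≤ 2 (via 1,1,0).
Solve for f: f(k) = k*(k + 7)/24 (degree 2 ≤ 2).
So s_k = (B(k−1)f/C)·t_k = (k*(k + 5)*(k + 7)/24)·t_k = k*(k + 7)/(3*(k + 3)*(k + 4)).
Δs = 8/(k**3 + 12*k**2 + 47*k + 60), as required.
s_(n+1) = (n**2 + 9*n + 8)/(3*(n**2 + 9*n + 20)) and s_(2) = 1/5, so S(n) = 2*(n**2 + 9*n - 10)/(15*(n**2 + 9*n + 20)).

S(n) = \frac{2 \left(n^{2} + 9 n - 10\right)}{15 \left(n^{2} + 9 n + 20\right)}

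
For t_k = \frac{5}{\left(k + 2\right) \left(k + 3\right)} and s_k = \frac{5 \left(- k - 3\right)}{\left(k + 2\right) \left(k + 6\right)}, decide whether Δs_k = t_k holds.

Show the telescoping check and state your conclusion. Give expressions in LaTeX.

s_(k+1) = 5*(-k - 4)/((k + 3)*(k + 7))
s_(k+1) − s_k = 5*(k**2 + 7*k + 15)/(k**4 + 18*k**3 + 113*k**2 + 288*k + 252)
(s_(k+1) − s_k) − t_k = 15*(-2*k - 9)/(k**4 + 18*k**3 + 113*k**2 + 288*k + 252)

Invalid: residual \frac{15 \left(- 2 k - 9\right)}{k^{4} + 18 k^{3} + 113 k^{2} + 288 k + 252} ≠ 0.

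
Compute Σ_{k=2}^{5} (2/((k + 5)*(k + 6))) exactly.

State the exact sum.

Step 1: r(k) = (k + 5)/(k + 7).
Factor: A=k + 5; B=k + 7; C=1.
f must satisfy (k + 5)·f(k+1) − (k + 6)·f(k) = 1.
deg f ≤ 1 (via 1,1,0).
Solve for f: f(k) = k/5 (degree 1 ≤ 1).
So s_k = (B(k−1)f/C)·t_k = (k*(k + 6)/5)·t_k = 2*k/(5*(k + 5)).
Δs = 2/(k**2 + 11*k + 30), as required.
Σ_(k=2)^(5) t_k = s_(6) − s_(2) = 12/55 − (4/35) = 8/77.

Σ = 8/77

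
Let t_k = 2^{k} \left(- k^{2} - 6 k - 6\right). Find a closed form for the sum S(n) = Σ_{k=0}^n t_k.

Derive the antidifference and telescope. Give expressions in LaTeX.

S(n) = 2^{n + 1} \left(- n^{2} - 4 n - 3\right)

The ratio is 2*(k**2 + 8*k + 13)/(k**2 + 6*k + 6).
A = 2, B = 1, C = k**2 + 6*k + 6.
Solve (2)·f(k+1) − (1)·f(k) = k**2 + 6*k + 6.
Degrees (0,0,2) ⇒ d ≤ 2.
Solve for f: f(k) = k*(k + 2) (degree 2 ≤ 2).
Get s_k = R·t_k = 2**k*k*(-k - 2) with R(k) = B(k−1)f(k)/C(k) = k*(k + 2)/(k**2 + 6*k + 6).
Check: Δs_k = 2**k*(-k**2 - 6*k - 6). ✓
Telescope: S(n) = s_(n+1) − s_(0) = 2**(n + 1)*(-n**2 - 4*n - 3) − (0) = 2**(n + 1)*(-n**2 - 4*n - 3).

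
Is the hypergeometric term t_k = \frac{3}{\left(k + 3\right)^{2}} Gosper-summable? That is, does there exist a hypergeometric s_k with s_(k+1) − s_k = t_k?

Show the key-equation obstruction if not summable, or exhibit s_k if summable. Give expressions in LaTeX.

The ratio is (k + 3)**2/(k + 4)**2.
Normal form (A,B,C) = (k**2 + 6*k + 9, k**2 + 8*k + 16, 1).
Set up (k**2 + 6*k + 9)·f(k+1) − (k**2 + 6*k + 9)·f(k) − (1) = 0.
From deg A=2, deg B=2, deg C=0: d=0.
Write f(k) = c0. Then LHS − RHS = -1, requiring -1 = 0: contradictory. No certificate.

No; the coefficient equations for f are inconsistent.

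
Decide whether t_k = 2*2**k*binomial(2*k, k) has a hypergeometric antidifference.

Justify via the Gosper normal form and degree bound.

No — negative degree bound, so no certificate f.

Ratio r(k) = 4*(2*k + 1)/(k + 1).
Factor: A=8*k + 4; B=k + 1; C=1.
f must satisfy (8*k + 4)·f(k+1) − (k)·f(k) = 1.
From deg A=1, deg B=1, deg C=0: d=-1.
d = -1 < 0 ⇒ no nonzero polynomial f; not summable.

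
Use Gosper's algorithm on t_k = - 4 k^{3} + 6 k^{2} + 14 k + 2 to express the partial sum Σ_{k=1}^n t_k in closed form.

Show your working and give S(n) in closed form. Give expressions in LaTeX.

Step 1: r(k) = (2*k**3 + 3*k**2 - 7*k - 9)/(2*k**3 - 3*k**2 - 7*k - 1).
Gosper form: A/B · C(k+1)/C(k) with A=1, B=1, C=k**3 - 3*k**2/2 - 7*k/2 - 1/2.
Need (1)·f(k+1) − (1)·f(k) = k**3 - 3*k**2/2 - 7*k/2 - 1/2.
deg f ≤ 4 (via 0,0,3).
Solving with deg f ≤ 4: f(k) = k*(k**3 - 4*k**2 - 3*k + 4)/4.
Certificate R = B(k−1)f/C = k*(k**3 - 4*k**2 - 3*k + 4)/(2*(2*k**3 - 3*k**2 - 7*k - 1)) gives s_k = k*(-k**3 + 4*k**2 + 3*k - 4).
s_(k+1) − s_k = -4*k**3 + 6*k**2 + 14*k + 2 = t_k.
Telescope: S(n) = s_(n+1) − s_(1) = -n**4 + 9*n**2 + 10*n + 2 − (2) = n*(-n**3 + 9*n + 10).

S(n) = n \left(- n^{3} + 9 n + 10\right)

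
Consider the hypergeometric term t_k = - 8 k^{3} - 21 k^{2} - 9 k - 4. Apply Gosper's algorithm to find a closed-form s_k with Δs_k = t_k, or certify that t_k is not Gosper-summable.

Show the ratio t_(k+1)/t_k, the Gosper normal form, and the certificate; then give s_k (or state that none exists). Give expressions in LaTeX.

The ratio is (8*k**3 + 45*k**2 + 75*k + 42)/(8*k**3 + 21*k**2 + 9*k + 4).
Factor: A=1; B=1; C=k**3 + 21*k**2/8 + 9*k/8 + 1/2.
f must satisfy (1)·f(k+1) − (1)·f(k) = k**3 + 21*k**2/8 + 9*k/8 + 1/2.
Degrees (0,0,3) ⇒ d ≤ 4.
Coefficient equations give f(k) = k*(2*k**3 + 3*k**2 - 4*k + 3)/8.
Certificate R = B(k−1)f/C = k*(2*k**3 + 3*k**2 - 4*k + 3)/(8*k**3 + 21*k**2 + 9*k + 4) gives s_k = k*(-2*k**3 - 3*k**2 + 4*k - 3).
Verify: -8*k**3 - 21*k**2 - 9*k - 4 matches t_k.

s_k = k \left(- 2 k^{3} - 3 k^{2} + 4 k - 3\right)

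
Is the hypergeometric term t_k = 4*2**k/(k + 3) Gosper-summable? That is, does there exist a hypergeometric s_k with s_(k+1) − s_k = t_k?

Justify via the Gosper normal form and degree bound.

No. Not Gosper-summable.

Step 1: r(k) = 2*(k + 3)/(k + 4).
Normal form (A,B,C) = (2*k + 6, k + 4, 1).
Set up (2*k + 6)·f(k+1) − (k + 3)·f(k) − (1) = 0.
Bound: deg f ≤ -1.
Negative degree bound (-1): no f exists, t_k not Gosper-summable.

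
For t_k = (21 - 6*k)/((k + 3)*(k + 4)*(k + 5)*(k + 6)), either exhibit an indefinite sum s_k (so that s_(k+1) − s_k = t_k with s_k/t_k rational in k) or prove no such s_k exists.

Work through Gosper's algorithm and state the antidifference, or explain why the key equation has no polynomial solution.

s_k = k*(k**2 + 12*k + 92)/(15*(k + 3)*(k + 4)*(k + 5))

Step 1: r(k) = (k + 3)*(2*k - 5)/((k + 7)*(2*k - 7)).
Normal form (A,B,C) = (k + 3, k + 7, k - 7/2).
Solve (k + 3)·f(k+1) − (k + 6)·f(k) = k - 7/2.
Bound: deg f ≤ 3.
A polynomial solution: f(k) = -k*(k**2 + 12*k + 92)/90.
R(k) = B(k−1)·f(k)/C(k) = -k*(k + 6)*(k**2 + 12*k + 92)/(45*(2*k - 7)); s_k = R·t_k = k*(k**2 + 12*k + 92)/(15*(k + 3)*(k + 4)*(k + 5)).
s_(k+1) − s_k = 3*(7 - 2*k)/(k**4 + 18*k**3 + 119*k**2 + 342*k + 360) = t_k.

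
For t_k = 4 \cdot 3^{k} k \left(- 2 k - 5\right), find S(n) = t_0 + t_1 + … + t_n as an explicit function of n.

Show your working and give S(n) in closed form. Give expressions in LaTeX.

S(n) = - 12 \cdot 3^{n} n^{2} - 18 \cdot 3^{n} n + 3 \cdot 3^{n} - 3

The ratio is 3*(k + 1)*(2*k + 7)/(k*(2*k + 5)).
A = 3, B = 1, C = k**2 + 5*k/2.
Need (3)·f(k+1) − (1)·f(k) = k**2 + 5*k/2.
Bound: deg f ≤ 2.
Match coefficients ⇒ f(k) = (4*k**2 - 2*k - 3)/8.
Certificate R = B(k−1)f/C = (4*k**2 - 2*k - 3)/(4*k*(2*k + 5)) gives s_k = 3**k*(-4*k**2 + 2*k + 3).
Check: Δs_k = 4*3**k*k*(-2*k - 5). ✓
Telescope: S(n) = s_(n+1) − s_(0) = 3**(n + 1)*(-4*n**2 - 6*n + 1) − (3) = -12*3**n*n**2 - 18*3**n*n + 3*3**n - 3.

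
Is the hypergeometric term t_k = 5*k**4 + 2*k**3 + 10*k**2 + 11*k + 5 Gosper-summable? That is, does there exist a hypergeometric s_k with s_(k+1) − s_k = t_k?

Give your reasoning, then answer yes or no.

Yes. s_k = k*(k**4 - 2*k**3 + 4*k**2 + k + 1).

Compute t_(k+1)/t_k: get (5*k**4 + 22*k**3 + 46*k**2 + 57*k + 33)/(5*k**4 + 2*k**3 + 10*k**2 + 11*k + 5).
Normal form (A,B,C) = (1, 1, k**4 + 2*k**3/5 + 2*k**2 + 11*k/5 + 1).
Key eq: (1)·f(k+1) = (1)·f(k) + (k**4 + 2*k**3/5 + 2*k**2 + 11*k/5 + 1).
deg f ≤ 5 (via 0,0,4).
A polynomial solution: f(k) = k*(k**4 - 2*k**3 + 4*k**2 + k + 1)/5.
So s_k = (B(k−1)f/C)·t_k = (k*(k**4 - 2*k**3 + 4*k**2 + k + 1)/(5*k**4 + 2*k**3 + 10*k**2 + 11*k + 5))·t_k = k*(k**4 - 2*k**3 + 4*k**2 + k + 1).
Δs = 5*k**4 + 2*k**3 + 10*k**2 + 11*k + 5, as required.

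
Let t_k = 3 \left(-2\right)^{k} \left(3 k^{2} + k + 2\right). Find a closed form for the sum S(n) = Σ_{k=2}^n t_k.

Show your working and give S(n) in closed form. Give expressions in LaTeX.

r(k) = 2*(-3*k**2 - 7*k - 6)/(3*k**2 + k + 2) after simplifying.
A = -2, B = 1, C = k**2 + k/3 + 2/3.
Need (-2)·f(k+1) − (1)·f(k) = k**2 + k/3 + 2/3.
d = 2 from the (0,0,2) case.
Solve for f: f(k) = -(3*k**2 - 3*k + 2)/9 (degree 2 ≤ 2).
R(k) = B(k−1)·f(k)/C(k) = -(3*k**2 - 3*k + 2)/(3*(3*k**2 + k + 2)); s_k = R·t_k = (-2)**k*(-3*k**2 + 3*k - 2).
s_(k+1) − s_k = 3*(-2)**k*(3*k**2 + k + 2) = t_k.
Σ_(k=2)^n t_k = s_(n+1) − s_(2) = (2*(-2)**n*(3*n**2 + 3*n + 2)) − (-32), i.e. 6*(-2)**n*n**2 + 6*(-2)**n*n + 4*(-2)**n + 32.

S(n) = 6 \left(-2\right)^{n} n^{2} + 6 \left(-2\right)^{n} n + 4 \left(-2\right)^{n} + 32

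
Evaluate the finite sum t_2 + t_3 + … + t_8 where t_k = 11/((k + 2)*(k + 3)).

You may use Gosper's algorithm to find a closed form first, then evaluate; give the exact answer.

Σ = 7/4

r(k) = (k + 2)/(k + 4) after simplifying.
Take A(k)=k + 2, B(k)=k + 4, C(k)=1.
Solve (k + 2)·f(k+1) − (k + 3)·f(k) = 1.
Bound: deg f ≤ 1.
A polynomial solution: f(k) = k/2.
R(k) = B(k−1)·f(k)/C(k) = k*(k + 3)/2; s_k = R·t_k = 11*k/(2*(k + 2)).
Verify: 11/(k**2 + 5*k + 6) matches t_k.
Telescoping: Σ = s_(9) − s_(2) = 9/2 − (11/4) = 7/4.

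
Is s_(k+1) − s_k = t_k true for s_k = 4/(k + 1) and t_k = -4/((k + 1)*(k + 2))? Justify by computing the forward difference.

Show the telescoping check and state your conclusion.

valid; difference matches t_k

s_(k+1) = 4/(k + 2)
s_(k+1) − s_k = -4/((k + 1)*(k + 2))
(s_(k+1) − s_k) − t_k = 0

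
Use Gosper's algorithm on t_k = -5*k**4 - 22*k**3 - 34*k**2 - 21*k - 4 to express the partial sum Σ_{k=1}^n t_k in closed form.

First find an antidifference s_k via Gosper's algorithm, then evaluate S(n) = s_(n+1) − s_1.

Ratio r(k) = (5*k**4 + 42*k**3 + 130*k**2 + 175*k + 86)/(5*k**4 + 22*k**3 + 34*k**2 + 21*k + 4).
So A=1 and B=1, with C=k**4 + 22*k**3/5 + 34*k**2/5 + 21*k/5 + 4/5.
Need (1)·f(k+1) − (1)·f(k) = k**4 + 22*k**3/5 + 34*k**2/5 + 21*k/5 + 4/5.
From deg A=0, deg B=0, deg C=4: d=5.
A polynomial solution: f(k) = k*(k + 1)**2*(k**2 + k - 1)/5.
So s_k = (B(k−1)f/C)·t_k = (k*(k + 1)*(k**2 + k - 1)/(5*k**3 + 17*k**2 + 17*k + 4))·t_k = k*(-k**4 - 3*k**3 - 2*k**2 + k + 1).
Δs = -5*k**4 - 22*k**3 - 34*k**2 - 21*k - 4, as required.
s_(n+1) = -n**5 - 8*n**4 - 24*n**3 - 33*n**2 - 20*n - 4 and s_(1) = -4, so S(n) = n*(-n**4 - 8*n**3 - 24*n**2 - 33*n - 20).

S(n) = n*(-n**4 - 8*n**3 - 24*n**2 - 33*n - 20)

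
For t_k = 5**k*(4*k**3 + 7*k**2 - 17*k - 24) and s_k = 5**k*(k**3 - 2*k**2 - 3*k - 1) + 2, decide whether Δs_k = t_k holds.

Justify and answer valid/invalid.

valid (s_(k+1) − s_k reduces to t_k)

s_(k+1) = 5**(k + 1)*(-3*k + (k + 1)**3 - 2*(k + 1)**2 - 4) + 2
s_(k+1) − s_k = 5**k*(4*k**3 + 7*k**2 - 17*k - 24)
(s_(k+1) − s_k) − t_k = 0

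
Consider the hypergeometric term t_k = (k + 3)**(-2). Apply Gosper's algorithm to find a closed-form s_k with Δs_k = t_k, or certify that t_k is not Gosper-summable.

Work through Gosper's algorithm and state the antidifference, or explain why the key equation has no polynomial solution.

Compute t_(k+1)/t_k: get (k + 3)**2/(k + 4)**2.
Factor: A=k**2 + 6*k + 9; B=k**2 + 8*k + 16; C=1.
Need (k**2 + 6*k + 9)·f(k+1) − (k**2 + 6*k + 9)·f(k) = 1.
Bound: deg f ≤ 0.
f = c0 ⇒ A·f(k+1) − B(k−1)·f(k) − C = -1. The system {-1 = 0} is inconsistent; no antidifference.

none (Gosper's algorithm certifies no s_k)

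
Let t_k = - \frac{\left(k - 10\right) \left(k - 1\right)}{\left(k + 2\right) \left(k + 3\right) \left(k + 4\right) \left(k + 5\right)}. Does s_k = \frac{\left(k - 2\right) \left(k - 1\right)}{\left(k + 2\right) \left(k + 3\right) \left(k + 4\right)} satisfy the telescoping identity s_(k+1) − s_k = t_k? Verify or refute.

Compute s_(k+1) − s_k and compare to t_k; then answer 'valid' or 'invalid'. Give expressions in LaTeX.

s_(k+1) = k*(k - 1)/((k + 3)*(k + 4)*(k + 5))
s_(k+1) − s_k = (-k**2 + 11*k - 10)/(k**4 + 14*k**3 + 71*k**2 + 154*k + 120)
(s_(k+1) − s_k) − t_k = 0

Valid — Δs_k = t_k.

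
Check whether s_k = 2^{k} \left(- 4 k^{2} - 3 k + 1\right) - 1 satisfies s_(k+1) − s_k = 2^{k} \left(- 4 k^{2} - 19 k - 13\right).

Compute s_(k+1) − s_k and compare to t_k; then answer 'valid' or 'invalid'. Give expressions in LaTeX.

valid (s_(k+1) − s_k reduces to t_k)

s_(k+1) = -2*2**k*(3*k + 4*(k + 1)**2 + 2) - 1
s_(k+1) − s_k = 2**k*(-4*k**2 - 19*k - 13)
(s_(k+1) − s_k) − t_k = 0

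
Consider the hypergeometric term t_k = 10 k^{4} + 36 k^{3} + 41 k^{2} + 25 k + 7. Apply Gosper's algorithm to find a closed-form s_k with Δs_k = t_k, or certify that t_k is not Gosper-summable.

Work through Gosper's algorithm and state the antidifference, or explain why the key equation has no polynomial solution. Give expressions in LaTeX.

r(k) = (10*k**4 + 76*k**3 + 209*k**2 + 255*k + 119)/(10*k**4 + 36*k**3 + 41*k**2 + 25*k + 7) after simplifying.
Factor: A=1; B=1; C=k**4 + 18*k**3/5 + 41*k**2/10 + 5*k/2 + 7/10.
Solve (1)·f(k+1) − (1)·f(k) = k**4 + 18*k**3/5 + 41*k**2/10 + 5*k/2 + 7/10.
Degrees (0,0,4) ⇒ d ≤ 5.
Solving with deg f ≤ 5: f(k) = k*(2*k**4 + 4*k**3 - k**2 + k + 1)/10.
R(k) = B(k−1)·f(k)/C(k) = k*(2*k**4 + 4*k**3 - k**2 + k + 1)/(10*k**4 + 36*k**3 + 41*k**2 + 25*k + 7); s_k = R·t_k = k*(2*k**4 + 4*k**3 - k**2 + k + 1).
Δs = 10*k**4 + 36*k**3 + 41*k**2 + 25*k + 7, as required.

s_k = k \left(2 k^{4} + 4 k^{3} - k^{2} + k + 1\right)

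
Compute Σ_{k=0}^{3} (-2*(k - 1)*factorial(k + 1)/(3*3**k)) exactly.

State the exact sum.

Σ = -26/27

The ratio is k*(k + 2)/(3*(k - 1)).
So A=k/3 + 2/3 and B=1, with C=k - 1.
Need (k/3 + 2/3)·f(k+1) − (1)·f(k) = k - 1.
From deg A=1, deg B=0, deg C=1: d=0.
A polynomial solution: f(k) = 3.
Get s_k = R·t_k = -2*factorial(k + 1)/3**k with R(k) = B(k−1)f(k)/C(k) = 3/(k - 1).
s_(k+1) − s_k = -2*(k - 1)*factorial(k + 1)/(3*3**k) = t_k.
Telescoping: Σ = s_(4) − s_(0) = -80/27 − (-2) = -26/27.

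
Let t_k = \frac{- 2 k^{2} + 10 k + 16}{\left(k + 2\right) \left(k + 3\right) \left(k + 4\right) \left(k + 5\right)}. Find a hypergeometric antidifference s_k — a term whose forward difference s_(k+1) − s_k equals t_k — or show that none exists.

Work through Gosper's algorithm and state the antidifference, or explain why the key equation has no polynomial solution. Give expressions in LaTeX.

s_k = \frac{k \left(k^{2} + 21 k + 26\right)}{6 \left(k + 2\right) \left(k + 3\right) \left(k + 4\right)}

The ratio is (k**3 - k**2 - 18*k - 24)/(k**3 + k**2 - 38*k - 48).
So A=k + 2 and B=k + 6, with C=k**2 - 5*k - 8.
Solve (k + 2)·f(k+1) − (k + 5)·f(k) = k**2 - 5*k - 8.
d = 3 from the (1,1,2) case.
Coefficient equations give f(k) = -k*(k**2 + 21*k + 26)/12.
Then R = B(k−1)f/C = -k*(k + 5)*(k**2 + 21*k + 26)/(12*(k**2 - 5*k - 8)), so s_k = R(k)·t_k = k*(k**2 + 21*k + 26)/(6*(k + 2)*(k + 3)*(k + 4)).
s_(k+1) − s_k = 2*(-k**2 + 5*k + 8)/(k**4 + 14*k**3 + 71*k**2 + 154*k + 120) = t_k.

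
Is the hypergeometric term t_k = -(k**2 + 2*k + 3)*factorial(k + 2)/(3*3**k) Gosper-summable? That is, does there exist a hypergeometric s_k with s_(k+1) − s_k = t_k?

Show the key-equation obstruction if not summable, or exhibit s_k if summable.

Yes. s_k = -(k + 1)*factorial(k + 2)/3**k.

t_(k+1)/t_k = (k + 3)*(2*k + (k + 1)**2 + 5)/(3*(k**2 + 2*k + 3)).
Normal form (A,B,C) = (k/3 + 1, 1, k**2 + 2*k + 3).
Solve (k/3 + 1)·f(k+1) − (1)·f(k) = k**2 + 2*k + 3.
Degrees (1,0,2) ⇒ d ≤ 1.
Solve for f: f(k) = 3*(k + 1) (degree 1 ≤ 1).
Then R = B(k−1)f/C = 3*(k + 1)/(k**2 + 2*k + 3), so s_k = R(k)·t_k = -(k + 1)*factorial(k + 2)/3**k.
Check: Δs_k = -(k**2 + 2*k + 3)*factorial(k + 2)/(3*3**k). ✓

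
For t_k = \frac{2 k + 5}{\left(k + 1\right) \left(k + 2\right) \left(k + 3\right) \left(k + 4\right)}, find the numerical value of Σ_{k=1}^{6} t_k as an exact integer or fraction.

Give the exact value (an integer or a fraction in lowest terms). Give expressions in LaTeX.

Compute t_(k+1)/t_k: get (k + 1)*(2*k + 7)/((k + 5)*(2*k + 5)).
Factor: A=k + 1; B=k + 5; C=k + 5/2.
f must satisfy (k + 1)·f(k+1) − (k + 4)·f(k) = k + 5/2.
deg f ≤ 3 (via 1,1,1).
Match coefficients ⇒ f(k) = k*(k + 2)*(k + 4)/6.
R(k) = B(k−1)·f(k)/C(k) = k*(k + 2)*(k + 4)**2/(3*(2*k + 5)); s_k = R·t_k = k*(k + 4)/(3*(k**2 + 4*k + 3)).
Verify: (2*k + 5)/(k**4 + 10*k**3 + 35*k**2 + 50*k + 24) matches t_k.
Sum = s_(7) − s_(1); s_(7) = 77/240, s_(1) = 5/24 ⇒ 9/80.

Σ = 9/80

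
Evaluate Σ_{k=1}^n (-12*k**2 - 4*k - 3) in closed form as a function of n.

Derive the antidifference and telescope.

S(n) = n*(-4*n**2 - 8*n - 7)

t_(k+1)/t_k = (12*k**2 + 28*k + 19)/(12*k**2 + 4*k + 3).
Normal form (A,B,C) = (1, 1, k**2 + k/3 + 1/4).
Set up (1)·f(k+1) − (1)·f(k) − (k**2 + k/3 + 1/4) = 0.
Bound: deg f ≤ 3.
Solve for f: f(k) = k*(4*k**2 - 4*k + 3)/12 (degree 3 ≤ 3).
Then R = B(k−1)f/C = k*(4*k**2 - 4*k + 3)/(12*k**2 + 4*k + 3), so s_k = R(k)·t_k = k*(-4*k**2 + 4*k - 3).
Δs = -12*k**2 - 4*k - 3, as required.
Evaluate: s_(n+1) = -4*n**3 - 8*n**2 - 7*n - 3; subtract s_(1) = -3 ⇒ S(n) = n*(-4*n**2 - 8*n - 7).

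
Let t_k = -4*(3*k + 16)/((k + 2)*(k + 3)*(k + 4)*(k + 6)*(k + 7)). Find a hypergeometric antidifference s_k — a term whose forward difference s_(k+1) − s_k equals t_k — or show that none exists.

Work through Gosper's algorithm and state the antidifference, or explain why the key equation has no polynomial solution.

s_k = k*(-k**2 - 11*k - 36)/(9*(k**3 + 11*k**2 + 36*k + 36))

t_(k+1)/t_k = (k + 2)*(k + 6)*(3*k + 19)/((k + 5)*(k + 8)*(3*k + 16)).
So A=k + 2 and B=k + 8, with C=k**2 + 31*k/3 + 80/3.
f must satisfy (k + 2)·f(k+1) − (k + 7)·f(k) = k**2 + 31*k/3 + 80/3.
deg f ≤ 5 (via 1,1,2).
A polynomial solution: f(k) = k*(k + 4)*(k + 5)*(k**2 + 11*k + 36)/108.
Then R = B(k−1)f/C = k*(k + 4)*(k + 7)*(k**2 + 11*k + 36)/(36*(3*k + 16)), so s_k = R(k)·t_k = k*(-k**2 - 11*k - 36)/(9*(k**3 + 11*k**2 + 36*k + 36)).
Check: Δs_k = 4*(-3*k - 16)/(k**5 + 22*k**4 + 185*k**3 + 740*k**2 + 1404*k + 1008). ✓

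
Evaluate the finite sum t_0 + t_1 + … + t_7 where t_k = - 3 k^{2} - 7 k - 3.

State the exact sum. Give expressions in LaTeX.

Σ = -640

Step 1: r(k) = (3*k**2 + 13*k + 13)/(3*k**2 + 7*k + 3).
Take A(k)=1, B(k)=1, C(k)=k**2 + 7*k/3 + 1.
Need (1)·f(k+1) − (1)·f(k) = k**2 + 7*k/3 + 1.
Degrees (0,0,2) ⇒ d ≤ 3.
Solving with deg f ≤ 3: f(k) = k**2*(k + 2)/3.
R(k) = B(k−1)·f(k)/C(k) = k**2*(k + 2)/(3*k**2 + 7*k + 3); s_k = R·t_k = k**2*(-k - 2).
s_(k+1) − s_k = -3*k**2 - 7*k - 3 = t_k.
Sum = s_(8) − s_(0); s_(8) = -640, s_(0) = 0 ⇒ -640.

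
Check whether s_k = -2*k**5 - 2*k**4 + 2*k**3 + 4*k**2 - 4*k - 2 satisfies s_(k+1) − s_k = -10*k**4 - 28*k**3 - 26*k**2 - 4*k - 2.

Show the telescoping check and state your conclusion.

s_(k+1) = -2*k**5 - 12*k**4 - 26*k**3 - 22*k**2 - 8*k - 4
s_(k+1) − s_k = -10*k**4 - 28*k**3 - 26*k**2 - 4*k - 2
(s_(k+1) − s_k) − t_k = 0

valid (s_(k+1) − s_k reduces to t_k)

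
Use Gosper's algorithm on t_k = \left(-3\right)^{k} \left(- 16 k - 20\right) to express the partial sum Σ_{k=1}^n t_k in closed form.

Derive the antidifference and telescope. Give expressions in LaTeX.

S(n) = - 12 \left(-3\right)^{n} n - 18 \left(-3\right)^{n} + 18

Compute t_(k+1)/t_k: get 3*(-4*k - 9)/(4*k + 5).
Gosper form: A/B · C(k+1)/C(k) with A=-3, B=1, C=k + 5/4.
Solve (-3)·f(k+1) − (1)·f(k) = k + 5/4.
Degrees (0,0,1) ⇒ d ≤ 1.
Solve for f: f(k) = -(2*k + 1)/8 (degree 1 ≤ 1).
R(k) = B(k−1)·f(k)/C(k) = -(2*k + 1)/(2*(4*k + 5)); s_k = R·t_k = (-3)**k*(4*k + 2).
Check: Δs_k = (-3)**k*(-16*k - 20). ✓
Telescope: S(n) = s_(n+1) − s_(1) = (-3)**(n + 1)*(4*n + 6) − (-18) = -12*(-3)**n*n - 18*(-3)**n + 18.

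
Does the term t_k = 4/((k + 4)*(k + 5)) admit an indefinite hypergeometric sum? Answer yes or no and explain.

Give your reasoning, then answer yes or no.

Step 1: r(k) = (k + 4)/(k + 6).
Normal form (A,B,C) = (k + 4, k + 6, 1).
Key eq: (k + 4)·f(k+1) = (k + 5)·f(k) + (1).
Bound: deg f ≤ 1.
Solving with deg f ≤ 1: f(k) = k/4.
R(k) = B(k−1)·f(k)/C(k) = k*(k + 5)/4; s_k = R·t_k = k/(k + 4).
Verify: 4/(k**2 + 9*k + 20) matches t_k.

Yes. s_k = k/(k + 4).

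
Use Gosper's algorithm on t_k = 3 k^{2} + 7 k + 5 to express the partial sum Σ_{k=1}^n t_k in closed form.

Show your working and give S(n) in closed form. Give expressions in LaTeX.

S(n) = n \left(n^{2} + 5 n + 9\right)

Ratio r(k) = (3*k**2 + 13*k + 15)/(3*k**2 + 7*k + 5).
Take A(k)=1, B(k)=1, C(k)=k**2 + 7*k/3 + 5/3.
Need (1)·f(k+1) − (1)·f(k) = k**2 + 7*k/3 + 5/3.
Bound: deg f ≤ 3.
Match coefficients ⇒ f(k) = k*(k**2 + 2*k + 2)/3.
Certificate R = B(k−1)f/C = k*(k**2 + 2*k + 2)/(3*k**2 + 7*k + 5) gives s_k = k*(k**2 + 2*k + 2).
Check: Δs_k = 3*k**2 + 7*k + 5. ✓
s_(n+1) = n**3 + 5*n**2 + 9*n + 5 and s_(1) = 5, so S(n) = n*(n**2 + 5*n + 9).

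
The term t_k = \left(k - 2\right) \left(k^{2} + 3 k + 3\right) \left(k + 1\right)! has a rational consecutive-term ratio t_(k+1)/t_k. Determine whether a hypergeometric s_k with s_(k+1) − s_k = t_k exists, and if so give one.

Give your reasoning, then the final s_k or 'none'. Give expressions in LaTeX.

s_k = \left(k^{2} - 2 k - 4\right) \left(k + 1\right)!

Ratio r(k) = (k - 1)*(k + 2)*(3*k + (k + 1)**2 + 6)/((k - 2)*(k**2 + 3*k + 3)).
So A=k + 2 and B=1, with C=k**3 + k**2 - 3*k - 6.
Set up (k + 2)·f(k+1) − (1)·f(k) − (k**3 + k**2 - 3*k - 6) = 0.
From deg A=1, deg B=0, deg C=3: d=2.
Coefficient equations give f(k) = k**2 - 2*k - 4.
Certificate R = B(k−1)f/C = (k**2 - 2*k - 4)/((k - 2)*(k**2 + 3*k + 3)) gives s_k = (k**2 - 2*k - 4)*factorial(k + 1).
s_(k+1) − s_k = (k - 2)*(k**2 + 3*k + 3)*factorial(k + 1) = t_k.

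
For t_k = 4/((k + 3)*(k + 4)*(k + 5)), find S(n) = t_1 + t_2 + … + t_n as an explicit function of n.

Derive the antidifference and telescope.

S(n) = n*(n + 9)/(10*(n**2 + 9*n + 20))

Compute t_(k+1)/t_k: get (k + 3)/(k + 6).
Normal form (A,B,C) = (k + 3, k + 6, 1).
Need (k + 3)·f(k+1) − (k + 5)·f(k) = 1.
Bound: deg f ≤ 2.
A polynomial solution: f(k) = k*(k + 7)/24.
So s_k = (B(k−1)f/C)·t_k = (k*(k + 5)*(k + 7)/24)·t_k = k*(k + 7)/(6*(k + 3)*(k + 4)).
Verify: 4/(k**3 + 12*k**2 + 47*k + 60) matches t_k.
Telescope: S(n) = s_(n+1) − s_(1) = (n**2 + 9*n + 8)/(6*(n**2 + 9*n + 20)) − (1/15) = n*(n + 9)/(10*(n**2 + 9*n + 20)).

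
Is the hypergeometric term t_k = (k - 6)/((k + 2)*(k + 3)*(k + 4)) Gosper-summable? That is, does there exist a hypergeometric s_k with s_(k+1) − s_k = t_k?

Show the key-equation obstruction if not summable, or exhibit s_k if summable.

Yes. s_k = k*(-k - 8)/(3*(k + 2)*(k + 3)).

r(k) = (k - 5)*(k + 2)/((k - 6)*(k + 5)) after simplifying.
Gosper form: A/B · C(k+1)/C(k) with A=k + 2, B=k + 5, C=k - 6.
f must satisfy (k + 2)·f(k+1) − (k + 4)·f(k) = k - 6.
From deg A=1, deg B=1, deg C=1: d=2.
Coefficient equations give f(k) = -k*(k + 8)/3.
Certificate R = B(k−1)f/C = -k*(k + 4)*(k + 8)/(3*(k - 6)) gives s_k = k*(-k - 8)/(3*(k + 2)*(k + 3)).
s_(k+1) − s_k = (k - 6)/(k**3 + 9*k**2 + 26*k + 24) = t_k.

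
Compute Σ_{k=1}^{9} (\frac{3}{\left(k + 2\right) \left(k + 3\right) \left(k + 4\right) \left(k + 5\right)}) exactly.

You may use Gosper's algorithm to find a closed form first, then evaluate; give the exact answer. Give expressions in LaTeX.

Ratio r(k) = (k + 2)/(k + 6).
A = k + 2, B = k + 6, C = 1.
Set up (k + 2)·f(k+1) − (k + 5)·f(k) − (1) = 0.
deg f ≤ 3 (via 1,1,0).
Solving with deg f ≤ 3: f(k) = k*(k**2 + 9*k + 26)/72.
Certificate R = B(k−1)f/C = k*(k + 5)*(k**2 + 9*k + 26)/72 gives s_k = k*(k**2 + 9*k + 26)/(24*(k + 2)*(k + 3)*(k + 4)).
s_(k+1) − s_k = 3/(k**4 + 14*k**3 + 71*k**2 + 154*k + 120) = t_k.
Σ_(k=1)^(9) t_k = s_(10) − s_(1) = 15/364 − (1/40) = 59/3640.

Σ = 59/3640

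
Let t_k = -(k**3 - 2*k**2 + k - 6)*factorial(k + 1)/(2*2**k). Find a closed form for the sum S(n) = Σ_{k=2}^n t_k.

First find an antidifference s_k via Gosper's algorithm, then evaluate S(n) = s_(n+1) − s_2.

S(n) = (-12*2**n - n**4*factorial(n) - n**3*factorial(n) + 7*n**2*factorial(n) + 13*n*factorial(n) + 6*factorial(n))/(2*2**n)

r(k) = (k + 2)*(k + (k + 1)**3 - 2*(k + 1)**2 - 5)/(2*(k**3 - 2*k**2 + k - 6)) after simplifying.
A = k/2 + 1, B = 1, C = k**3 - 2*k**2 + k - 6.
Key eq: (k/2 + 1)·f(k+1) = (1)·f(k) + (k**3 - 2*k**2 + k - 6).
deg f ≤ 2 (via 1,0,3).
Solve for f: f(k) = 2*k*(k - 4) (degree 2 ≤ 2).
R(k) = B(k−1)·f(k)/C(k) = 2*k*(k - 4)/(k**3 - 2*k**2 + k - 6); s_k = R·t_k = -k*(k - 4)*factorial(k + 1)/2**k.
Check: Δs_k = -(k**3 - 2*k**2 + k - 6)*factorial(k + 1)/(2*2**k). ✓
Σ_(k=2)^n t_k = s_(n+1) − s_(2) = (-2**(-n - 1)*(n - 3)*(n + 1)*factorial(n + 2)) − (6), i.e. (-12*2**n - n**4*factorial(n) - n**3*factorial(n) + 7*n**2*factorial(n) + 13*n*factorial(n) + 6*factorial(n))/(2*2**n).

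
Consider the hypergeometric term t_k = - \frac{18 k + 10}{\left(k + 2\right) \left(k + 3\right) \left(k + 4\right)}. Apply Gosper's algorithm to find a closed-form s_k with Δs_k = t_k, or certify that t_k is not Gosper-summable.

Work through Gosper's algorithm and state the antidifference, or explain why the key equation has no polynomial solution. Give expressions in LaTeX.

s_k = - \frac{k \left(23 k + 7\right)}{6 \left(k + 2\right) \left(k + 3\right)}

t_(k+1)/t_k = (k + 2)*(9*k + 14)/((k + 5)*(9*k + 5)).
A = k + 2, B = k + 5, C = k + 5/9.
Solve (k + 2)·f(k+1) − (k + 4)·f(k) = k + 5/9.
Bound: deg f ≤ 2.
Coefficient equations give f(k) = k*(23*k + 7)/108.
So s_k = (B(k−1)f/C)·t_k = (k*(k + 4)*(23*k + 7)/(12*(9*k + 5)))·t_k = -k*(23*k + 7)/(6*(k + 2)*(k + 3)).
Check: Δs_k = 2*(-9*k - 5)/(k**3 + 9*k**2 + 26*k + 24). ✓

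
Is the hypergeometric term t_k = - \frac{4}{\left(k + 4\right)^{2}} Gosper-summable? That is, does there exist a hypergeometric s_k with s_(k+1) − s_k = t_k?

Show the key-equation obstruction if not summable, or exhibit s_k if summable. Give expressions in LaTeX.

Step 1: r(k) = (k + 4)**2/(k + 5)**2.
So A=k**2 + 8*k + 16 and B=k**2 + 10*k + 25, with C=1.
Solve (k**2 + 8*k + 16)·f(k+1) − (k**2 + 8*k + 16)·f(k) = 1.
Degrees (2,2,0) ⇒ d ≤ 0.
Write f(k) = c0. Then LHS − RHS = -1, requiring -1 = 0: contradictory. No certificate.

No. Not Gosper-summable.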